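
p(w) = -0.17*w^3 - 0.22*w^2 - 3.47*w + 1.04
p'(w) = -0.51*w^2 - 0.44*w - 3.47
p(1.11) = -3.32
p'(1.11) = -4.59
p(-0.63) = 3.18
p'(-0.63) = -3.40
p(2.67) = -13.03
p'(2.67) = -8.28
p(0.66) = -1.39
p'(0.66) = -3.98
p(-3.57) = 18.36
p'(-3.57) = -8.40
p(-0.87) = 4.00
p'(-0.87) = -3.47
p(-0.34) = 2.20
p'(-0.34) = -3.38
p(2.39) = -10.83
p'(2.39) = -7.43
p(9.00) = -171.94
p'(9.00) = -48.74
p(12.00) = -366.04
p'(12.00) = -82.19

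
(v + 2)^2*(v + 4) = v^3 + 8*v^2 + 20*v + 16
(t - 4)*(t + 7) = t^2 + 3*t - 28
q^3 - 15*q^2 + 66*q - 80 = (q - 8)*(q - 5)*(q - 2)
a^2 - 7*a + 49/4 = (a - 7/2)^2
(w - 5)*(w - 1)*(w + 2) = w^3 - 4*w^2 - 7*w + 10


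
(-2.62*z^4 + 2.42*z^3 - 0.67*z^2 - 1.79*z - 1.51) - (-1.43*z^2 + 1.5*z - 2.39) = -2.62*z^4 + 2.42*z^3 + 0.76*z^2 - 3.29*z + 0.88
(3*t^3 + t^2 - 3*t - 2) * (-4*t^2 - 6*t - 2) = -12*t^5 - 22*t^4 + 24*t^2 + 18*t + 4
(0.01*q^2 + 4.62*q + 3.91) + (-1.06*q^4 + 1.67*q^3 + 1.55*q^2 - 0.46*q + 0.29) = -1.06*q^4 + 1.67*q^3 + 1.56*q^2 + 4.16*q + 4.2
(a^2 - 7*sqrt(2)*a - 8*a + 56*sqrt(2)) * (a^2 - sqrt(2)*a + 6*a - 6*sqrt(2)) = a^4 - 8*sqrt(2)*a^3 - 2*a^3 - 34*a^2 + 16*sqrt(2)*a^2 - 28*a + 384*sqrt(2)*a - 672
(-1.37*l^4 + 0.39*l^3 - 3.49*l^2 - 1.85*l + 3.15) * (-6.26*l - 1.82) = 8.5762*l^5 + 0.0520000000000005*l^4 + 21.1376*l^3 + 17.9328*l^2 - 16.352*l - 5.733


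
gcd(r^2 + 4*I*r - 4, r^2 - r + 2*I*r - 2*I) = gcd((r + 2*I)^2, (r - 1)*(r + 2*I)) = r + 2*I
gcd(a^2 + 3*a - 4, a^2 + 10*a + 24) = a + 4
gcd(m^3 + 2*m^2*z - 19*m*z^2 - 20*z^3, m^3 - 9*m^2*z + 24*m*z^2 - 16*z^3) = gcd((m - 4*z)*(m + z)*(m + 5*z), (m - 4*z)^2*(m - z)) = -m + 4*z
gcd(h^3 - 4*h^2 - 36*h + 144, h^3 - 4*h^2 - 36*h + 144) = h^3 - 4*h^2 - 36*h + 144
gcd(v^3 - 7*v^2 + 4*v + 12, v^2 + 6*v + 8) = 1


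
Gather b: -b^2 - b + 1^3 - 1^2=-b^2 - b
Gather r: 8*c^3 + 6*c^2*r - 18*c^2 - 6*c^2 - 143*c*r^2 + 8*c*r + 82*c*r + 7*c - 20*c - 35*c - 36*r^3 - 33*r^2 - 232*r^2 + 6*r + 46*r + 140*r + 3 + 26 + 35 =8*c^3 - 24*c^2 - 48*c - 36*r^3 + r^2*(-143*c - 265) + r*(6*c^2 + 90*c + 192) + 64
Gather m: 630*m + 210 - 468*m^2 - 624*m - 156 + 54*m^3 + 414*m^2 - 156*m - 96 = 54*m^3 - 54*m^2 - 150*m - 42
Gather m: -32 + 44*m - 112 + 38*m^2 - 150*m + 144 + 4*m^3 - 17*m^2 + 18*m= 4*m^3 + 21*m^2 - 88*m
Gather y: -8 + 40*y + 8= 40*y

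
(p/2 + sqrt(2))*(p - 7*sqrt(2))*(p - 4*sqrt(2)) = p^3/2 - 9*sqrt(2)*p^2/2 + 6*p + 56*sqrt(2)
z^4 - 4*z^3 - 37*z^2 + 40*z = z*(z - 8)*(z - 1)*(z + 5)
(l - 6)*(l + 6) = l^2 - 36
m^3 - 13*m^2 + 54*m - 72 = (m - 6)*(m - 4)*(m - 3)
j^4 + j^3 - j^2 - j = j*(j - 1)*(j + 1)^2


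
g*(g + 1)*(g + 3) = g^3 + 4*g^2 + 3*g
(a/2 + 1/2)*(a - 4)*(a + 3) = a^3/2 - 13*a/2 - 6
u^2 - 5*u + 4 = (u - 4)*(u - 1)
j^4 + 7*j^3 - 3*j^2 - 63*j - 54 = (j - 3)*(j + 1)*(j + 3)*(j + 6)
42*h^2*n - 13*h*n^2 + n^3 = n*(-7*h + n)*(-6*h + n)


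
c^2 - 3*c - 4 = (c - 4)*(c + 1)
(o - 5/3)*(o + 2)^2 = o^3 + 7*o^2/3 - 8*o/3 - 20/3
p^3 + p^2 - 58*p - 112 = (p - 8)*(p + 2)*(p + 7)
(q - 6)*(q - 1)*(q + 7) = q^3 - 43*q + 42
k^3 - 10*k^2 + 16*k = k*(k - 8)*(k - 2)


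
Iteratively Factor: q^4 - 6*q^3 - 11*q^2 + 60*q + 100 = (q + 2)*(q^3 - 8*q^2 + 5*q + 50) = (q - 5)*(q + 2)*(q^2 - 3*q - 10) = (q - 5)*(q + 2)^2*(q - 5)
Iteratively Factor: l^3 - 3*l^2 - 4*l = (l - 4)*(l^2 + l) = l*(l - 4)*(l + 1)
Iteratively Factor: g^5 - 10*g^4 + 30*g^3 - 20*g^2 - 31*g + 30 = (g - 3)*(g^4 - 7*g^3 + 9*g^2 + 7*g - 10) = (g - 3)*(g + 1)*(g^3 - 8*g^2 + 17*g - 10) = (g - 3)*(g - 2)*(g + 1)*(g^2 - 6*g + 5) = (g - 5)*(g - 3)*(g - 2)*(g + 1)*(g - 1)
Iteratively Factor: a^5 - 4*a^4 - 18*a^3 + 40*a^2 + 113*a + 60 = (a - 4)*(a^4 - 18*a^2 - 32*a - 15) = (a - 4)*(a + 1)*(a^3 - a^2 - 17*a - 15) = (a - 4)*(a + 1)^2*(a^2 - 2*a - 15) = (a - 5)*(a - 4)*(a + 1)^2*(a + 3)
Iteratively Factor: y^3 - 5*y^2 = (y)*(y^2 - 5*y) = y*(y - 5)*(y)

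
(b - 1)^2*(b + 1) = b^3 - b^2 - b + 1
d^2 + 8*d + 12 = (d + 2)*(d + 6)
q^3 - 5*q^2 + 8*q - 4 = (q - 2)^2*(q - 1)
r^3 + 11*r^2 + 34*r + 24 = (r + 1)*(r + 4)*(r + 6)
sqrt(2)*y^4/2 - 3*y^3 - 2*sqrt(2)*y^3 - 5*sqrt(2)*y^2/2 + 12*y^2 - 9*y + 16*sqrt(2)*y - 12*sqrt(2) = (y - 3)*(y - 1)*(y - 4*sqrt(2))*(sqrt(2)*y/2 + 1)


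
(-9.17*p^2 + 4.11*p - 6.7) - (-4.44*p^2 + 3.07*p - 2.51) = -4.73*p^2 + 1.04*p - 4.19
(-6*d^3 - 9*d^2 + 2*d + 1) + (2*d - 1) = -6*d^3 - 9*d^2 + 4*d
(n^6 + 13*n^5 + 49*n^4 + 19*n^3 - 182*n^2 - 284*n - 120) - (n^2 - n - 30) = n^6 + 13*n^5 + 49*n^4 + 19*n^3 - 183*n^2 - 283*n - 90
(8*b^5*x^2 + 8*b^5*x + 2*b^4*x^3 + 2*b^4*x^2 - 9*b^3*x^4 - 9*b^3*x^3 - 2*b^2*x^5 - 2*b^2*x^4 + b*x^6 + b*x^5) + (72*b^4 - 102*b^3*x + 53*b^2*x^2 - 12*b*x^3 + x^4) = 8*b^5*x^2 + 8*b^5*x + 2*b^4*x^3 + 2*b^4*x^2 + 72*b^4 - 9*b^3*x^4 - 9*b^3*x^3 - 102*b^3*x - 2*b^2*x^5 - 2*b^2*x^4 + 53*b^2*x^2 + b*x^6 + b*x^5 - 12*b*x^3 + x^4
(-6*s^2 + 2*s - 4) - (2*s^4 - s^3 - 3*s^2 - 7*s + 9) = -2*s^4 + s^3 - 3*s^2 + 9*s - 13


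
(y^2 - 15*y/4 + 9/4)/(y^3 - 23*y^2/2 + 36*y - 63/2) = (4*y - 3)/(2*(2*y^2 - 17*y + 21))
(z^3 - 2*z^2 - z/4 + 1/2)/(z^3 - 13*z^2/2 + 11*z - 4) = (z + 1/2)/(z - 4)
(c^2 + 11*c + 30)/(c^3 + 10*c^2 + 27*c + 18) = (c + 5)/(c^2 + 4*c + 3)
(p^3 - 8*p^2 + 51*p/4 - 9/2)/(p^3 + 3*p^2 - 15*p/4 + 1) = (2*p^2 - 15*p + 18)/(2*p^2 + 7*p - 4)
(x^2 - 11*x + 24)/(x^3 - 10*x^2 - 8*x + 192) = (x - 3)/(x^2 - 2*x - 24)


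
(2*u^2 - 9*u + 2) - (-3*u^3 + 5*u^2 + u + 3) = 3*u^3 - 3*u^2 - 10*u - 1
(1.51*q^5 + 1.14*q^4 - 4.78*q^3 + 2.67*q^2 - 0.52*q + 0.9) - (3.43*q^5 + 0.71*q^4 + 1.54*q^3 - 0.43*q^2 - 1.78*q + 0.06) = -1.92*q^5 + 0.43*q^4 - 6.32*q^3 + 3.1*q^2 + 1.26*q + 0.84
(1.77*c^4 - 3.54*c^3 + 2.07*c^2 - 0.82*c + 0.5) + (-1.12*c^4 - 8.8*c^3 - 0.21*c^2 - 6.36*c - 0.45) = 0.65*c^4 - 12.34*c^3 + 1.86*c^2 - 7.18*c + 0.05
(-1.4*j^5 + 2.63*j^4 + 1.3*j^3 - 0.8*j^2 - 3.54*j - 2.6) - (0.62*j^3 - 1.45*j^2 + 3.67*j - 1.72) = -1.4*j^5 + 2.63*j^4 + 0.68*j^3 + 0.65*j^2 - 7.21*j - 0.88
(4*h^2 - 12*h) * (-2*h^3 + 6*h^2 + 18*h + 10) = -8*h^5 + 48*h^4 - 176*h^2 - 120*h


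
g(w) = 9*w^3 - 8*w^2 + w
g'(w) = 27*w^2 - 16*w + 1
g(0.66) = -0.24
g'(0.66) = 2.20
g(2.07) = 47.62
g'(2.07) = 83.57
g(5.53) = 1282.89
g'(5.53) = 738.20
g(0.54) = -0.38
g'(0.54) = 0.23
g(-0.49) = -3.47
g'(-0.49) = 15.32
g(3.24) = 225.37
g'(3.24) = 232.60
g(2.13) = 52.81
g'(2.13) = 89.42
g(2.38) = 78.40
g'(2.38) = 115.86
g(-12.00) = -16716.00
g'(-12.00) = 4081.00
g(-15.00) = -32190.00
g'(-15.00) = 6316.00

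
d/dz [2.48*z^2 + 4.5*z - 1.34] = 4.96*z + 4.5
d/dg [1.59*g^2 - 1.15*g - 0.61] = 3.18*g - 1.15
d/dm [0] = 0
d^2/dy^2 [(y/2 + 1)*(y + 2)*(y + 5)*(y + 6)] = 6*y^2 + 45*y + 78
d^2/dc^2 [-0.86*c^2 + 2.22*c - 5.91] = -1.72000000000000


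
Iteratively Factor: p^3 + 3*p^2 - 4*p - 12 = (p + 3)*(p^2 - 4) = (p - 2)*(p + 3)*(p + 2)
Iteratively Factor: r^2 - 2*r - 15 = (r - 5)*(r + 3)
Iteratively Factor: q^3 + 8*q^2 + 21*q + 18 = (q + 3)*(q^2 + 5*q + 6) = (q + 3)^2*(q + 2)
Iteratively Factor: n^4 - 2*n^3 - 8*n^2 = (n)*(n^3 - 2*n^2 - 8*n) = n*(n + 2)*(n^2 - 4*n) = n*(n - 4)*(n + 2)*(n)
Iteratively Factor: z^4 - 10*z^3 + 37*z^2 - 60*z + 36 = (z - 3)*(z^3 - 7*z^2 + 16*z - 12) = (z - 3)^2*(z^2 - 4*z + 4) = (z - 3)^2*(z - 2)*(z - 2)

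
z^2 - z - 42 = (z - 7)*(z + 6)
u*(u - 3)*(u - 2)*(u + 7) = u^4 + 2*u^3 - 29*u^2 + 42*u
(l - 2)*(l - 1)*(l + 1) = l^3 - 2*l^2 - l + 2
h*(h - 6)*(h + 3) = h^3 - 3*h^2 - 18*h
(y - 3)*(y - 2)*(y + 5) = y^3 - 19*y + 30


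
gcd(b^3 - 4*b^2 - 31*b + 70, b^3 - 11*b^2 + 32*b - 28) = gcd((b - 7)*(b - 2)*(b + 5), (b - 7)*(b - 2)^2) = b^2 - 9*b + 14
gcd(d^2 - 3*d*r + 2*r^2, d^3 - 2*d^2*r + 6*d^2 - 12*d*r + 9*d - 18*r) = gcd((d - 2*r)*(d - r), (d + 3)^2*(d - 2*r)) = -d + 2*r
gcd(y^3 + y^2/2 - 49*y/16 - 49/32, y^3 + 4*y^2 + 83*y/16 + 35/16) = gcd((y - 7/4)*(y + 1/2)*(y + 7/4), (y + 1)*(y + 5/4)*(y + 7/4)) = y + 7/4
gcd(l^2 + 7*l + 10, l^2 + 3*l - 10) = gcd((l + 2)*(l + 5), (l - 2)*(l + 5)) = l + 5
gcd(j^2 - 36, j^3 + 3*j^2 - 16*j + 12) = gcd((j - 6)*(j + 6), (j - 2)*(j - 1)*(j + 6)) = j + 6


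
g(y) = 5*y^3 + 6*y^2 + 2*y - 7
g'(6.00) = 614.00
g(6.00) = 1301.00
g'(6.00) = 614.00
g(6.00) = 1301.00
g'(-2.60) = 72.20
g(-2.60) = -59.52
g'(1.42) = 49.29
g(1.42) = 22.25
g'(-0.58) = 0.09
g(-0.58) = -7.12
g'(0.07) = 2.91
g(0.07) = -6.83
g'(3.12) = 185.46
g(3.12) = 209.50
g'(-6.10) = 486.95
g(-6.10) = -930.84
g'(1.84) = 74.86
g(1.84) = 48.14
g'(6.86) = 790.21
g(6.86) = 1903.22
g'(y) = 15*y^2 + 12*y + 2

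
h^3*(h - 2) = h^4 - 2*h^3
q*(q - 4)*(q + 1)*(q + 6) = q^4 + 3*q^3 - 22*q^2 - 24*q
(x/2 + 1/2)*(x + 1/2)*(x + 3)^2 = x^4/2 + 15*x^3/4 + 37*x^2/4 + 33*x/4 + 9/4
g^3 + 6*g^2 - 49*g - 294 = (g - 7)*(g + 6)*(g + 7)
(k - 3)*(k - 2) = k^2 - 5*k + 6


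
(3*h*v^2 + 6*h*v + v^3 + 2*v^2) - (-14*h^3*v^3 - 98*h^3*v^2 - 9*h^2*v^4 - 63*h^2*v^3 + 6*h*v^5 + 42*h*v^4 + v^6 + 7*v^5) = 14*h^3*v^3 + 98*h^3*v^2 + 9*h^2*v^4 + 63*h^2*v^3 - 6*h*v^5 - 42*h*v^4 + 3*h*v^2 + 6*h*v - v^6 - 7*v^5 + v^3 + 2*v^2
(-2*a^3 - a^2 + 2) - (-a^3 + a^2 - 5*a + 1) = -a^3 - 2*a^2 + 5*a + 1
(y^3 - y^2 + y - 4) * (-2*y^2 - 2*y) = -2*y^5 + 6*y^2 + 8*y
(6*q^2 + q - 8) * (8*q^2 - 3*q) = 48*q^4 - 10*q^3 - 67*q^2 + 24*q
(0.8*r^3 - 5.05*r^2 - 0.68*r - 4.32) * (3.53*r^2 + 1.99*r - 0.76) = 2.824*r^5 - 16.2345*r^4 - 13.0579*r^3 - 12.7648*r^2 - 8.08*r + 3.2832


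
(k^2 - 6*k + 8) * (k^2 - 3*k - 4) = k^4 - 9*k^3 + 22*k^2 - 32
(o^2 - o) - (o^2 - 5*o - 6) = 4*o + 6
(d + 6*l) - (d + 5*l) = l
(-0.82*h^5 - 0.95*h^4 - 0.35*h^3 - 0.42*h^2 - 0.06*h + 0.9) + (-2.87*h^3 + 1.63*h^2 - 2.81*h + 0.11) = -0.82*h^5 - 0.95*h^4 - 3.22*h^3 + 1.21*h^2 - 2.87*h + 1.01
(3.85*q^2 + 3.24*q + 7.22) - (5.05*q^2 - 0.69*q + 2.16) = -1.2*q^2 + 3.93*q + 5.06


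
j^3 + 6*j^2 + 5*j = j*(j + 1)*(j + 5)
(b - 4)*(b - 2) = b^2 - 6*b + 8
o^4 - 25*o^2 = o^2*(o - 5)*(o + 5)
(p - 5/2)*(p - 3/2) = p^2 - 4*p + 15/4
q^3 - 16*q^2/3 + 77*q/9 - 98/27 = (q - 7/3)^2*(q - 2/3)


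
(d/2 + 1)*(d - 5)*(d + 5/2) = d^3/2 - d^2/4 - 35*d/4 - 25/2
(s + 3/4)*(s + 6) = s^2 + 27*s/4 + 9/2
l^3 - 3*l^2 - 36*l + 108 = (l - 6)*(l - 3)*(l + 6)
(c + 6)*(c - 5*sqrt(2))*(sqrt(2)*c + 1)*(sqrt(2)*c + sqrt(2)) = 2*c^4 - 9*sqrt(2)*c^3 + 14*c^3 - 63*sqrt(2)*c^2 + 2*c^2 - 54*sqrt(2)*c - 70*c - 60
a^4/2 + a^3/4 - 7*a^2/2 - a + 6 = (a/2 + 1)*(a - 2)*(a - 3/2)*(a + 2)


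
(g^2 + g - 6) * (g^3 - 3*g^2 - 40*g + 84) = g^5 - 2*g^4 - 49*g^3 + 62*g^2 + 324*g - 504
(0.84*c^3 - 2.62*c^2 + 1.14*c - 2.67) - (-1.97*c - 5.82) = 0.84*c^3 - 2.62*c^2 + 3.11*c + 3.15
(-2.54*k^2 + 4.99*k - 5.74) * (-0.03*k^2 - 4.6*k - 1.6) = 0.0762*k^4 + 11.5343*k^3 - 18.7178*k^2 + 18.42*k + 9.184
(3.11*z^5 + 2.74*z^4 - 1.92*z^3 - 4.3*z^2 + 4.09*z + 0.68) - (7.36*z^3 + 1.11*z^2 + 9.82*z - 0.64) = 3.11*z^5 + 2.74*z^4 - 9.28*z^3 - 5.41*z^2 - 5.73*z + 1.32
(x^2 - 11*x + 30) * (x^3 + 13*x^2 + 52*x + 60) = x^5 + 2*x^4 - 61*x^3 - 122*x^2 + 900*x + 1800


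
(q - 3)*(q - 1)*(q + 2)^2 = q^4 - 9*q^2 - 4*q + 12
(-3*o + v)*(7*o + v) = -21*o^2 + 4*o*v + v^2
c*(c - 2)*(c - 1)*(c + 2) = c^4 - c^3 - 4*c^2 + 4*c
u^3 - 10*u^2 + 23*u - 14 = (u - 7)*(u - 2)*(u - 1)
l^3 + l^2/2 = l^2*(l + 1/2)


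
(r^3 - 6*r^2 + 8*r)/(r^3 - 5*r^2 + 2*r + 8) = r/(r + 1)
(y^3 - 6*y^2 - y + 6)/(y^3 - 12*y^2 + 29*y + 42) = (y - 1)/(y - 7)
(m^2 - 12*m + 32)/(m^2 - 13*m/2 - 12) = 2*(m - 4)/(2*m + 3)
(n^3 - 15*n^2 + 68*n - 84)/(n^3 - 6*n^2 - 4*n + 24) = (n - 7)/(n + 2)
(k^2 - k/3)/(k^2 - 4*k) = (k - 1/3)/(k - 4)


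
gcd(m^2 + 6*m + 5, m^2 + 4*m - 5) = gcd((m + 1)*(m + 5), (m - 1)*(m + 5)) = m + 5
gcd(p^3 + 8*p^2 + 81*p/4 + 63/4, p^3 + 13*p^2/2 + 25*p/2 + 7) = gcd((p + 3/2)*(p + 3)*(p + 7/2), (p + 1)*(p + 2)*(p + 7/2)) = p + 7/2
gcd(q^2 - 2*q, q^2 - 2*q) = q^2 - 2*q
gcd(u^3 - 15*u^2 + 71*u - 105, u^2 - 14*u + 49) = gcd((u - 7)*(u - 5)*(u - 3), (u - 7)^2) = u - 7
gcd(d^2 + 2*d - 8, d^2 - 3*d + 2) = d - 2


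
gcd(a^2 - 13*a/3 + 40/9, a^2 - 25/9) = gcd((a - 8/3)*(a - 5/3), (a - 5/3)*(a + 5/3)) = a - 5/3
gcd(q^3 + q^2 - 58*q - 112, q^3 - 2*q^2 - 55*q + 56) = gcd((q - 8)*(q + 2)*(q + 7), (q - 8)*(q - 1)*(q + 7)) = q^2 - q - 56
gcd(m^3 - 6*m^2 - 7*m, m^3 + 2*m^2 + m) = m^2 + m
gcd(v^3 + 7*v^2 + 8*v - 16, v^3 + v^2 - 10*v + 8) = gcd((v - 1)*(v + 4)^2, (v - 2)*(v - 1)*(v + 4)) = v^2 + 3*v - 4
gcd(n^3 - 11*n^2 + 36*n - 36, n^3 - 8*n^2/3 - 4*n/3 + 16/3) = n - 2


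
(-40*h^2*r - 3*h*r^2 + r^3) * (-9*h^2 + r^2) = 360*h^4*r + 27*h^3*r^2 - 49*h^2*r^3 - 3*h*r^4 + r^5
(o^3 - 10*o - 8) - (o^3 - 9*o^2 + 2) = 9*o^2 - 10*o - 10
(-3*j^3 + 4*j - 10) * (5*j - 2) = -15*j^4 + 6*j^3 + 20*j^2 - 58*j + 20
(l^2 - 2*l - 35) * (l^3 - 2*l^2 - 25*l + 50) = l^5 - 4*l^4 - 56*l^3 + 170*l^2 + 775*l - 1750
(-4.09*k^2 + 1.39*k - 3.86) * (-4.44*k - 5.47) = 18.1596*k^3 + 16.2007*k^2 + 9.5351*k + 21.1142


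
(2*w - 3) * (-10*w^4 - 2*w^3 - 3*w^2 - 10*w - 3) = -20*w^5 + 26*w^4 - 11*w^2 + 24*w + 9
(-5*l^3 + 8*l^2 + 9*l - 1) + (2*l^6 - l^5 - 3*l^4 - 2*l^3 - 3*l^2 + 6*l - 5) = 2*l^6 - l^5 - 3*l^4 - 7*l^3 + 5*l^2 + 15*l - 6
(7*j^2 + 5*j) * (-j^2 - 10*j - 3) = -7*j^4 - 75*j^3 - 71*j^2 - 15*j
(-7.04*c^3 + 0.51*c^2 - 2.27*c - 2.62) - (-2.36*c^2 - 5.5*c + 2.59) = -7.04*c^3 + 2.87*c^2 + 3.23*c - 5.21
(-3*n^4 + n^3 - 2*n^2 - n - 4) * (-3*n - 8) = 9*n^5 + 21*n^4 - 2*n^3 + 19*n^2 + 20*n + 32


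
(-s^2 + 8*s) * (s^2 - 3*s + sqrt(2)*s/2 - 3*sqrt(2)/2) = -s^4 - sqrt(2)*s^3/2 + 11*s^3 - 24*s^2 + 11*sqrt(2)*s^2/2 - 12*sqrt(2)*s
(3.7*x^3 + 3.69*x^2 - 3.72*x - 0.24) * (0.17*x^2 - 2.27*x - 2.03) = 0.629*x^5 - 7.7717*x^4 - 16.5197*x^3 + 0.9129*x^2 + 8.0964*x + 0.4872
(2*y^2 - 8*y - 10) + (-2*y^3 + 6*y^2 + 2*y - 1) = -2*y^3 + 8*y^2 - 6*y - 11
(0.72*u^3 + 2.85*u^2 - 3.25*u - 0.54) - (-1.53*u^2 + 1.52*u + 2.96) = 0.72*u^3 + 4.38*u^2 - 4.77*u - 3.5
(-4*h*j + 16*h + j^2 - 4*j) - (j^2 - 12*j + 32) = -4*h*j + 16*h + 8*j - 32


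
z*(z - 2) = z^2 - 2*z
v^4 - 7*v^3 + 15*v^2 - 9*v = v*(v - 3)^2*(v - 1)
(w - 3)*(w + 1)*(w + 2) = w^3 - 7*w - 6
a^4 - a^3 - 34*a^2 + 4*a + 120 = (a - 6)*(a - 2)*(a + 2)*(a + 5)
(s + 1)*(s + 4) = s^2 + 5*s + 4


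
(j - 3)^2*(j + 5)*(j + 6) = j^4 + 5*j^3 - 27*j^2 - 81*j + 270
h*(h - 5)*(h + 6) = h^3 + h^2 - 30*h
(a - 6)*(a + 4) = a^2 - 2*a - 24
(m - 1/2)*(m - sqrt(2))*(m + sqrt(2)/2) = m^3 - sqrt(2)*m^2/2 - m^2/2 - m + sqrt(2)*m/4 + 1/2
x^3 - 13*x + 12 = (x - 3)*(x - 1)*(x + 4)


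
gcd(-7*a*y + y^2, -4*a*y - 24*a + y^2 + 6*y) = 1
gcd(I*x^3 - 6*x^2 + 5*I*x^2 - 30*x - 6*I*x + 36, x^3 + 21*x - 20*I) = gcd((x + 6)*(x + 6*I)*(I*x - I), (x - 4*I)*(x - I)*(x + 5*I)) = 1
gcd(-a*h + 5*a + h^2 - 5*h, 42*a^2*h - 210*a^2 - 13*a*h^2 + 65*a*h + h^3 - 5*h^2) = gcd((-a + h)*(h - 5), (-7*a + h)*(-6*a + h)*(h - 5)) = h - 5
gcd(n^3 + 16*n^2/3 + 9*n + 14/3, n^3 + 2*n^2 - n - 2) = n^2 + 3*n + 2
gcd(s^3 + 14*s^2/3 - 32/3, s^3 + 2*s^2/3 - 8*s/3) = s^2 + 2*s/3 - 8/3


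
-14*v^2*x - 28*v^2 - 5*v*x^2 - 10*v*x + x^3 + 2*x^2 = (-7*v + x)*(2*v + x)*(x + 2)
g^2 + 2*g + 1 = (g + 1)^2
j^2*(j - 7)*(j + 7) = j^4 - 49*j^2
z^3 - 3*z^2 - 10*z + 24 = (z - 4)*(z - 2)*(z + 3)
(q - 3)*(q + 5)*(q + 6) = q^3 + 8*q^2 - 3*q - 90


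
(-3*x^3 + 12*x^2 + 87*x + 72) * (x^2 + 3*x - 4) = -3*x^5 + 3*x^4 + 135*x^3 + 285*x^2 - 132*x - 288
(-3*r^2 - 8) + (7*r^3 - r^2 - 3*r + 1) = 7*r^3 - 4*r^2 - 3*r - 7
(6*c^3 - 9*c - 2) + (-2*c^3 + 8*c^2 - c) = 4*c^3 + 8*c^2 - 10*c - 2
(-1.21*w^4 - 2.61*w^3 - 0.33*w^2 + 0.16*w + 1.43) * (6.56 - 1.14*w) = 1.3794*w^5 - 4.9622*w^4 - 16.7454*w^3 - 2.3472*w^2 - 0.5806*w + 9.3808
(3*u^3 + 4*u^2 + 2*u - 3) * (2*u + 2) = 6*u^4 + 14*u^3 + 12*u^2 - 2*u - 6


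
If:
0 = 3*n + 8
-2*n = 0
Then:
No Solution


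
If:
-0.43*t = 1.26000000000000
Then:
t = -2.93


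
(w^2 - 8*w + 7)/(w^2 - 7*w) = (w - 1)/w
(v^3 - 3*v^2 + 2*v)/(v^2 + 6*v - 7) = v*(v - 2)/(v + 7)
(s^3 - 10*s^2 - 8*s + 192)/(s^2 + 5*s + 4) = (s^2 - 14*s + 48)/(s + 1)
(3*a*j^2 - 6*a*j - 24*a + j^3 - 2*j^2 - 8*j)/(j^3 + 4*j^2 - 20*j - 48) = (3*a + j)/(j + 6)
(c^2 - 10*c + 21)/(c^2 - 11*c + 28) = (c - 3)/(c - 4)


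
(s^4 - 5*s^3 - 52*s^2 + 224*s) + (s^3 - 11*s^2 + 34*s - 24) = s^4 - 4*s^3 - 63*s^2 + 258*s - 24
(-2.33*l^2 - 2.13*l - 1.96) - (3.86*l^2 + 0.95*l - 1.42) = -6.19*l^2 - 3.08*l - 0.54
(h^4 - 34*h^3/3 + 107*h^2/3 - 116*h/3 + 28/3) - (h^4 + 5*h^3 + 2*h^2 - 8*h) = -49*h^3/3 + 101*h^2/3 - 92*h/3 + 28/3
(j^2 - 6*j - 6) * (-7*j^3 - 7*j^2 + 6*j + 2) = -7*j^5 + 35*j^4 + 90*j^3 + 8*j^2 - 48*j - 12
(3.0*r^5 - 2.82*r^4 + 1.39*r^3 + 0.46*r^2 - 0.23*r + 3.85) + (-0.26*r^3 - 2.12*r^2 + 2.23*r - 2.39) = 3.0*r^5 - 2.82*r^4 + 1.13*r^3 - 1.66*r^2 + 2.0*r + 1.46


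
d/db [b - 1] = 1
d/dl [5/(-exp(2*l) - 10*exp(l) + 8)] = 10*(exp(l) + 5)*exp(l)/(exp(2*l) + 10*exp(l) - 8)^2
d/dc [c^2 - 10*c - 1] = 2*c - 10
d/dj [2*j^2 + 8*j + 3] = 4*j + 8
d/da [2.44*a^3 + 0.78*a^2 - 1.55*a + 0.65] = 7.32*a^2 + 1.56*a - 1.55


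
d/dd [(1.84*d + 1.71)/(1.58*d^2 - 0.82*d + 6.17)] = (-2.9072*d^2 - 5.4036*d + 12.755)/(2.4964*d^4 - 2.5912*d^3 + 20.1696*d^2 - 10.1188*d + 38.0689)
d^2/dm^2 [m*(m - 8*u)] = 2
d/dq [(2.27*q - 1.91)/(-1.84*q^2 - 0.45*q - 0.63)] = (4.1768*q^2 - 7.0288*q - 2.2896)/(3.3856*q^4 + 1.656*q^3 + 2.5209*q^2 + 0.567*q + 0.3969)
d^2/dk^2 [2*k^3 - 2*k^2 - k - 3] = 12*k - 4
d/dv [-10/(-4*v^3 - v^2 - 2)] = 20*v*(-6*v - 1)/(4*v^3 + v^2 + 2)^2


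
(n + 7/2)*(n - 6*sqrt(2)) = n^2 - 6*sqrt(2)*n + 7*n/2 - 21*sqrt(2)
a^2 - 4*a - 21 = (a - 7)*(a + 3)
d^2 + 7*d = d*(d + 7)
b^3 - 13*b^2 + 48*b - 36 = (b - 6)^2*(b - 1)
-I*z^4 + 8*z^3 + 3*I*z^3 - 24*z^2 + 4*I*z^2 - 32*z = z*(z - 4)*(z + 8*I)*(-I*z - I)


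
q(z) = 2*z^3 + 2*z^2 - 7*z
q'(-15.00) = 1283.00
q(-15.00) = -6195.00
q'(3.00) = 59.00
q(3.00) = 51.00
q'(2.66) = 46.09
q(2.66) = 33.17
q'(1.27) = 7.76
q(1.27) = -1.57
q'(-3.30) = 45.14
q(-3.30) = -26.99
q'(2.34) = 35.21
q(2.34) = 20.20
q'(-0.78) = -6.47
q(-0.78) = 5.73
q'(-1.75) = 4.38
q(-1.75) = 7.66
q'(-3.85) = 66.54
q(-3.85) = -57.54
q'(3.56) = 83.28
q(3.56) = 90.66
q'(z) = 6*z^2 + 4*z - 7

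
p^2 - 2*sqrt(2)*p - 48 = (p - 6*sqrt(2))*(p + 4*sqrt(2))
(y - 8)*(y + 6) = y^2 - 2*y - 48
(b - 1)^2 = b^2 - 2*b + 1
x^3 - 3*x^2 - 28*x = x*(x - 7)*(x + 4)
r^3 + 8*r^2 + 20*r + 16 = (r + 2)^2*(r + 4)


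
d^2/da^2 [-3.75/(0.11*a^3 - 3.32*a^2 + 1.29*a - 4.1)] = ((2.475*a - 24.9)*(0.11*a^3 - 3.32*a^2 + 1.29*a - 4.1) - 3.75*(0.33*a^2 - 6.64*a + 1.29)*(0.66*a^2 - 13.28*a + 2.58))/(0.11*a^3 - 3.32*a^2 + 1.29*a - 4.1)^3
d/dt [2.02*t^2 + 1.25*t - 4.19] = 4.04*t + 1.25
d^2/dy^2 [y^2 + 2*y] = 2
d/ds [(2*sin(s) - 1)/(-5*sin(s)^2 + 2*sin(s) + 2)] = 2*(5*sin(s)^2 - 5*sin(s) + 3)*cos(s)/(5*sin(s)^2 - 2*sin(s) - 2)^2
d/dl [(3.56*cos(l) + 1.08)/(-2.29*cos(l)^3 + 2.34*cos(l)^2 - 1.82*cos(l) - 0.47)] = (-16.3048*cos(l)^3 + 0.910799999999998*cos(l)^2 + 5.0544*cos(l) - 0.2924)*sin(l)/(5.2441*cos(l)^6 - 10.7172*cos(l)^5 + 13.8112*cos(l)^4 - 6.365*cos(l)^3 + 1.1128*cos(l)^2 + 1.7108*cos(l) + 0.2209)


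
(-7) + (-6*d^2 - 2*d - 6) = -6*d^2 - 2*d - 13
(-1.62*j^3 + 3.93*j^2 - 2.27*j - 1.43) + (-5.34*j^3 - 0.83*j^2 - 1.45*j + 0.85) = -6.96*j^3 + 3.1*j^2 - 3.72*j - 0.58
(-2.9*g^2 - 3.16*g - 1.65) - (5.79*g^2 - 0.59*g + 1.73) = -8.69*g^2 - 2.57*g - 3.38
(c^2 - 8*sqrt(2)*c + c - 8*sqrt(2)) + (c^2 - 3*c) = 2*c^2 - 8*sqrt(2)*c - 2*c - 8*sqrt(2)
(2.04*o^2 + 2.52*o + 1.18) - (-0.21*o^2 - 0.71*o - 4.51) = 2.25*o^2 + 3.23*o + 5.69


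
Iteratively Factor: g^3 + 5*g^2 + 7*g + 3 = (g + 1)*(g^2 + 4*g + 3) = (g + 1)^2*(g + 3)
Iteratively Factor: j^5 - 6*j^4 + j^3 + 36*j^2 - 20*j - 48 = (j - 2)*(j^4 - 4*j^3 - 7*j^2 + 22*j + 24) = (j - 4)*(j - 2)*(j^3 - 7*j - 6) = (j - 4)*(j - 2)*(j + 2)*(j^2 - 2*j - 3) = (j - 4)*(j - 2)*(j + 1)*(j + 2)*(j - 3)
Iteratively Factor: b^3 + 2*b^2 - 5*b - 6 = (b - 2)*(b^2 + 4*b + 3) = (b - 2)*(b + 1)*(b + 3)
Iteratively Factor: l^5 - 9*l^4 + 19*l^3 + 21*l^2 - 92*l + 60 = (l - 5)*(l^4 - 4*l^3 - l^2 + 16*l - 12) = (l - 5)*(l - 2)*(l^3 - 2*l^2 - 5*l + 6) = (l - 5)*(l - 3)*(l - 2)*(l^2 + l - 2) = (l - 5)*(l - 3)*(l - 2)*(l + 2)*(l - 1)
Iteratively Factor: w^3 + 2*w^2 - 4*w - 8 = (w + 2)*(w^2 - 4) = (w + 2)^2*(w - 2)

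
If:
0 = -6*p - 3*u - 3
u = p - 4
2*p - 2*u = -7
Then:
No Solution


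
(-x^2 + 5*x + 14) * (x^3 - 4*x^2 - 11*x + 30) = -x^5 + 9*x^4 + 5*x^3 - 141*x^2 - 4*x + 420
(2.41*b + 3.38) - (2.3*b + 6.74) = 0.11*b - 3.36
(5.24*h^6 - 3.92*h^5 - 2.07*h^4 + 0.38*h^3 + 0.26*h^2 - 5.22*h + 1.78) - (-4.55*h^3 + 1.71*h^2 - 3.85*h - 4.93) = 5.24*h^6 - 3.92*h^5 - 2.07*h^4 + 4.93*h^3 - 1.45*h^2 - 1.37*h + 6.71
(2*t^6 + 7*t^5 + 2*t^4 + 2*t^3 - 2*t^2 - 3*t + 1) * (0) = 0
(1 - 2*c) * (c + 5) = -2*c^2 - 9*c + 5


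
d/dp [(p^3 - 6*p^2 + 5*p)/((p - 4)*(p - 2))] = (p^4 - 12*p^3 + 55*p^2 - 96*p + 40)/(p^4 - 12*p^3 + 52*p^2 - 96*p + 64)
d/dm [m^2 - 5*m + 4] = 2*m - 5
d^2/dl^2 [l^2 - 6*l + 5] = 2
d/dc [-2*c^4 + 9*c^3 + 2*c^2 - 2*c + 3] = -8*c^3 + 27*c^2 + 4*c - 2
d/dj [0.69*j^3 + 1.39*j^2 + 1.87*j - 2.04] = 2.07*j^2 + 2.78*j + 1.87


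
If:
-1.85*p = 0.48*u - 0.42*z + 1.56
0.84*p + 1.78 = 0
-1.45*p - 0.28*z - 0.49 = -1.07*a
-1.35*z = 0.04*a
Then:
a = -2.40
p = -2.12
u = 4.98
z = 0.07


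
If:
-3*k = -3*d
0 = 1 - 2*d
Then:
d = 1/2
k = 1/2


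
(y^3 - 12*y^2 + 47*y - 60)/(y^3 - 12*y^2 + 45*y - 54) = (y^2 - 9*y + 20)/(y^2 - 9*y + 18)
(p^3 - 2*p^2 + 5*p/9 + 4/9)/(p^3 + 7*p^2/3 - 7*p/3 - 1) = (p - 4/3)/(p + 3)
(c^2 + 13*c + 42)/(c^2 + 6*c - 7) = (c + 6)/(c - 1)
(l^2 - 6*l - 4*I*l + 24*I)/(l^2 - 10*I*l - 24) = (l - 6)/(l - 6*I)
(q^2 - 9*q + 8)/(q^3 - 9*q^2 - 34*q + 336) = (q - 1)/(q^2 - q - 42)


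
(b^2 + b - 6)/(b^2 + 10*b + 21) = (b - 2)/(b + 7)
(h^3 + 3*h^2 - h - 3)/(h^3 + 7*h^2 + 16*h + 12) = (h^2 - 1)/(h^2 + 4*h + 4)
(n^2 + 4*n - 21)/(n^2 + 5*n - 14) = (n - 3)/(n - 2)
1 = 1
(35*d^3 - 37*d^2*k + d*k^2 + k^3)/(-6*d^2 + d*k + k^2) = (35*d^3 - 37*d^2*k + d*k^2 + k^3)/(-6*d^2 + d*k + k^2)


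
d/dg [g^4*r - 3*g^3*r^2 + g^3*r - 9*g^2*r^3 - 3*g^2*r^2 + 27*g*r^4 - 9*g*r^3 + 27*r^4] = r*(4*g^3 - 9*g^2*r + 3*g^2 - 18*g*r^2 - 6*g*r + 27*r^3 - 9*r^2)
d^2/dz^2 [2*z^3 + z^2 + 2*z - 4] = 12*z + 2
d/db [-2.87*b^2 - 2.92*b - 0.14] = -5.74*b - 2.92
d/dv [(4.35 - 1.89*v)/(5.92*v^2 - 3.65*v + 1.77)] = (11.1888*v^2 - 51.504*v + 12.5322)/(35.0464*v^4 - 43.216*v^3 + 34.2793*v^2 - 12.921*v + 3.1329)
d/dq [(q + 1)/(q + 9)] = 8/(q + 9)^2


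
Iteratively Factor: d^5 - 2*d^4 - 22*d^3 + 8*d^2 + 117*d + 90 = (d + 2)*(d^4 - 4*d^3 - 14*d^2 + 36*d + 45) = (d - 5)*(d + 2)*(d^3 + d^2 - 9*d - 9) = (d - 5)*(d - 3)*(d + 2)*(d^2 + 4*d + 3) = (d - 5)*(d - 3)*(d + 2)*(d + 3)*(d + 1)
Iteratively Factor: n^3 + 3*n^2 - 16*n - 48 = (n + 4)*(n^2 - n - 12) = (n + 3)*(n + 4)*(n - 4)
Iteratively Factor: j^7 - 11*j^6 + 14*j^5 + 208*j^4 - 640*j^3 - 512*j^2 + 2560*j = (j - 4)*(j^6 - 7*j^5 - 14*j^4 + 152*j^3 - 32*j^2 - 640*j) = (j - 5)*(j - 4)*(j^5 - 2*j^4 - 24*j^3 + 32*j^2 + 128*j) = j*(j - 5)*(j - 4)*(j^4 - 2*j^3 - 24*j^2 + 32*j + 128) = j*(j - 5)*(j - 4)*(j + 4)*(j^3 - 6*j^2 + 32) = j*(j - 5)*(j - 4)*(j + 2)*(j + 4)*(j^2 - 8*j + 16) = j*(j - 5)*(j - 4)^2*(j + 2)*(j + 4)*(j - 4)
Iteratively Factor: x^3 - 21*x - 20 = (x + 4)*(x^2 - 4*x - 5) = (x - 5)*(x + 4)*(x + 1)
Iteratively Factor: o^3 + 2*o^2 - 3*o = (o + 3)*(o^2 - o) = (o - 1)*(o + 3)*(o)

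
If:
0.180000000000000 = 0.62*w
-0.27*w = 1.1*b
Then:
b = -0.07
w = 0.29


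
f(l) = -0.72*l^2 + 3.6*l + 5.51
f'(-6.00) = 12.24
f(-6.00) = -42.01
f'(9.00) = -9.36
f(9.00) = -20.41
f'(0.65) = 2.66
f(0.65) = 7.55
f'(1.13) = 1.97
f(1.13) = 8.66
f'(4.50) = -2.88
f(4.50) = 7.13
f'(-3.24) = 8.27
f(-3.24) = -13.71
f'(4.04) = -2.22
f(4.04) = 8.30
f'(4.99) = -3.59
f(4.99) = 5.55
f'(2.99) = -0.71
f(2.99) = 9.84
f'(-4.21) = 9.66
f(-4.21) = -22.41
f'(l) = 3.6 - 1.44*l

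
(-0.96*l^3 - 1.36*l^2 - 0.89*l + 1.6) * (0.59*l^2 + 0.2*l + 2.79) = -0.5664*l^5 - 0.9944*l^4 - 3.4755*l^3 - 3.0284*l^2 - 2.1631*l + 4.464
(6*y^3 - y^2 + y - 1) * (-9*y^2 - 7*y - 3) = -54*y^5 - 33*y^4 - 20*y^3 + 5*y^2 + 4*y + 3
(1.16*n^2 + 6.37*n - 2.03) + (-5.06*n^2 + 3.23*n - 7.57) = -3.9*n^2 + 9.6*n - 9.6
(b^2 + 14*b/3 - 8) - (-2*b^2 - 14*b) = 3*b^2 + 56*b/3 - 8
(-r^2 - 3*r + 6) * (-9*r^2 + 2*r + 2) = 9*r^4 + 25*r^3 - 62*r^2 + 6*r + 12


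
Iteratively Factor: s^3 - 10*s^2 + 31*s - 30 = (s - 3)*(s^2 - 7*s + 10) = (s - 3)*(s - 2)*(s - 5)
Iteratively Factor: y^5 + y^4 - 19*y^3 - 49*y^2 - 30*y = (y + 1)*(y^4 - 19*y^2 - 30*y) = y*(y + 1)*(y^3 - 19*y - 30) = y*(y - 5)*(y + 1)*(y^2 + 5*y + 6) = y*(y - 5)*(y + 1)*(y + 3)*(y + 2)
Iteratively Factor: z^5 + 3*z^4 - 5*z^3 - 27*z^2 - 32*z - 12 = (z - 3)*(z^4 + 6*z^3 + 13*z^2 + 12*z + 4) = (z - 3)*(z + 2)*(z^3 + 4*z^2 + 5*z + 2) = (z - 3)*(z + 2)^2*(z^2 + 2*z + 1) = (z - 3)*(z + 1)*(z + 2)^2*(z + 1)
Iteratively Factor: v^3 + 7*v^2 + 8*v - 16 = (v + 4)*(v^2 + 3*v - 4) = (v + 4)^2*(v - 1)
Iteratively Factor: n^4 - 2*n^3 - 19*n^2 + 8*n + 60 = (n + 2)*(n^3 - 4*n^2 - 11*n + 30) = (n + 2)*(n + 3)*(n^2 - 7*n + 10) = (n - 2)*(n + 2)*(n + 3)*(n - 5)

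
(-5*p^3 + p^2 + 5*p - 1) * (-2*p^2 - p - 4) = 10*p^5 + 3*p^4 + 9*p^3 - 7*p^2 - 19*p + 4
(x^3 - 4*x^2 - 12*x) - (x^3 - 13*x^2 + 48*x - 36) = 9*x^2 - 60*x + 36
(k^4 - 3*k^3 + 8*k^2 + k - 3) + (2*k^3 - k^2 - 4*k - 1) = k^4 - k^3 + 7*k^2 - 3*k - 4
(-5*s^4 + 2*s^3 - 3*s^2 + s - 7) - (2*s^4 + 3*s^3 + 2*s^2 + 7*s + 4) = -7*s^4 - s^3 - 5*s^2 - 6*s - 11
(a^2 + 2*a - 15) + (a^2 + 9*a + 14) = 2*a^2 + 11*a - 1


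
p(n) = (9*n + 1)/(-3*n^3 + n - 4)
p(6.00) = -0.09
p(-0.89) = 2.53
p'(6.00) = 0.03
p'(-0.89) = -8.82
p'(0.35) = -2.35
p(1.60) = -1.05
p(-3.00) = -0.35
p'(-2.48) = -0.52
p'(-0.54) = -2.59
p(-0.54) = 0.95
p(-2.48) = -0.54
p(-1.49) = -2.80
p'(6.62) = 0.02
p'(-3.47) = -0.16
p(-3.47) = -0.26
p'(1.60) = 0.96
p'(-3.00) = -0.26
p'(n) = (9*n + 1)*(9*n^2 - 1)/(-3*n^3 + n - 4)^2 + 9/(-3*n^3 + n - 4) = (-27*n^3 + 9*n + (9*n + 1)*(9*n^2 - 1) - 36)/(3*n^3 - n + 4)^2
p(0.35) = -1.10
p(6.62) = -0.07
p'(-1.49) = -9.95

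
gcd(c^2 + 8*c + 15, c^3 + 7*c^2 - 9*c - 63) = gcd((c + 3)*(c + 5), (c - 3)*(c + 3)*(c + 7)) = c + 3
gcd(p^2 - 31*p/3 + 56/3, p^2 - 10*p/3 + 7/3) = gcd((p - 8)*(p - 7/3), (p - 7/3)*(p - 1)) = p - 7/3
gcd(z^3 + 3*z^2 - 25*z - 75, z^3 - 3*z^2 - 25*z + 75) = z^2 - 25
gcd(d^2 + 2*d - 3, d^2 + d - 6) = d + 3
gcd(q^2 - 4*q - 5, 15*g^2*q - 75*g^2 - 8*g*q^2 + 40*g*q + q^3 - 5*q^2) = q - 5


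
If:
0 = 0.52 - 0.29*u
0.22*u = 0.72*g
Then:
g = 0.55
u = 1.79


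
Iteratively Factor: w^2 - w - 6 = (w + 2)*(w - 3)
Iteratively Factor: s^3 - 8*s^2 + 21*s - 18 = (s - 2)*(s^2 - 6*s + 9) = (s - 3)*(s - 2)*(s - 3)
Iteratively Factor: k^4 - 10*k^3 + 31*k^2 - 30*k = (k - 5)*(k^3 - 5*k^2 + 6*k) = (k - 5)*(k - 3)*(k^2 - 2*k) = (k - 5)*(k - 3)*(k - 2)*(k)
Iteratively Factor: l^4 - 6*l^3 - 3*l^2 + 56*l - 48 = (l - 1)*(l^3 - 5*l^2 - 8*l + 48) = (l - 1)*(l + 3)*(l^2 - 8*l + 16) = (l - 4)*(l - 1)*(l + 3)*(l - 4)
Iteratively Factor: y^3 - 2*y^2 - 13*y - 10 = (y + 1)*(y^2 - 3*y - 10) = (y + 1)*(y + 2)*(y - 5)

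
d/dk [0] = 0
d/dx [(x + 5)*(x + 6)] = 2*x + 11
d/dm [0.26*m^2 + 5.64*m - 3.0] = 0.52*m + 5.64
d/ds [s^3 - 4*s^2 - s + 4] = 3*s^2 - 8*s - 1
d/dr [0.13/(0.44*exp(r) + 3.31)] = -0.0572*exp(r)/(0.44*exp(r) + 3.31)^2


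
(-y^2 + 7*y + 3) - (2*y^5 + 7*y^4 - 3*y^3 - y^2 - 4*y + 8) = -2*y^5 - 7*y^4 + 3*y^3 + 11*y - 5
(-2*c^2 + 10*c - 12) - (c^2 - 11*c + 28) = -3*c^2 + 21*c - 40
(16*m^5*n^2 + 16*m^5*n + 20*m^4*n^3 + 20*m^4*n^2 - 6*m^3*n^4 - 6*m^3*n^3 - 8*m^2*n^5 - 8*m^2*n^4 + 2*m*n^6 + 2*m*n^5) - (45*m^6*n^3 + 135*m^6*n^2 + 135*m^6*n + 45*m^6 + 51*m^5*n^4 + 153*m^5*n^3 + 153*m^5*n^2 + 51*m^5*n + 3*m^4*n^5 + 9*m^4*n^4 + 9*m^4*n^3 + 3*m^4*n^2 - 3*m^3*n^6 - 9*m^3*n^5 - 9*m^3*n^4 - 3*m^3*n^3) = -45*m^6*n^3 - 135*m^6*n^2 - 135*m^6*n - 45*m^6 - 51*m^5*n^4 - 153*m^5*n^3 - 137*m^5*n^2 - 35*m^5*n - 3*m^4*n^5 - 9*m^4*n^4 + 11*m^4*n^3 + 17*m^4*n^2 + 3*m^3*n^6 + 9*m^3*n^5 + 3*m^3*n^4 - 3*m^3*n^3 - 8*m^2*n^5 - 8*m^2*n^4 + 2*m*n^6 + 2*m*n^5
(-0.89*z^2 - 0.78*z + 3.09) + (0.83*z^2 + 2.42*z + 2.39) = -0.0600000000000001*z^2 + 1.64*z + 5.48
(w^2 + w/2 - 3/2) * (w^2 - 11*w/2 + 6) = w^4 - 5*w^3 + 7*w^2/4 + 45*w/4 - 9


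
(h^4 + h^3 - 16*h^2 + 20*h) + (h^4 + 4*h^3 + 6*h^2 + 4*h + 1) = 2*h^4 + 5*h^3 - 10*h^2 + 24*h + 1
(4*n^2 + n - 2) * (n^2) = 4*n^4 + n^3 - 2*n^2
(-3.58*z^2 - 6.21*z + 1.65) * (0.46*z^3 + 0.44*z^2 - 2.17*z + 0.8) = -1.6468*z^5 - 4.4318*z^4 + 5.7952*z^3 + 11.3377*z^2 - 8.5485*z + 1.32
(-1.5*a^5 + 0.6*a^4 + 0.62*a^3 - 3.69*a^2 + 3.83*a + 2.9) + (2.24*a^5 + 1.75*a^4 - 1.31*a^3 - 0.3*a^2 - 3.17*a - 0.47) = 0.74*a^5 + 2.35*a^4 - 0.69*a^3 - 3.99*a^2 + 0.66*a + 2.43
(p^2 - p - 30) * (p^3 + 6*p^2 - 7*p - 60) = p^5 + 5*p^4 - 43*p^3 - 233*p^2 + 270*p + 1800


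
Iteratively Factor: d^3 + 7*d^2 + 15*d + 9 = (d + 1)*(d^2 + 6*d + 9) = (d + 1)*(d + 3)*(d + 3)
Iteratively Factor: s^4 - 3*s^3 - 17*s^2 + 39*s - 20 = (s + 4)*(s^3 - 7*s^2 + 11*s - 5) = (s - 1)*(s + 4)*(s^2 - 6*s + 5) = (s - 5)*(s - 1)*(s + 4)*(s - 1)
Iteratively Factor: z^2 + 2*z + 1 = (z + 1)*(z + 1)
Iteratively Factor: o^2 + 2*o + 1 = (o + 1)*(o + 1)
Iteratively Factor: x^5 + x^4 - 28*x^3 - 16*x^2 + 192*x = (x)*(x^4 + x^3 - 28*x^2 - 16*x + 192) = x*(x - 3)*(x^3 + 4*x^2 - 16*x - 64) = x*(x - 4)*(x - 3)*(x^2 + 8*x + 16) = x*(x - 4)*(x - 3)*(x + 4)*(x + 4)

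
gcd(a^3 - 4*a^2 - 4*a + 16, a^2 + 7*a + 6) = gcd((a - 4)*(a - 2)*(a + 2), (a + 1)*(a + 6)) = 1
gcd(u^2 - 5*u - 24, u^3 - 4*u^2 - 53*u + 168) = u - 8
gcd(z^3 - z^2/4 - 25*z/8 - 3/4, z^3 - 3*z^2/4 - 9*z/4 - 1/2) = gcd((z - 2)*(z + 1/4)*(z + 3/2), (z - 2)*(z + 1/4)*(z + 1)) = z^2 - 7*z/4 - 1/2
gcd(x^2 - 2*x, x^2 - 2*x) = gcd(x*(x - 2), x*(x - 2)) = x^2 - 2*x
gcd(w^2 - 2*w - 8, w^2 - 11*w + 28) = w - 4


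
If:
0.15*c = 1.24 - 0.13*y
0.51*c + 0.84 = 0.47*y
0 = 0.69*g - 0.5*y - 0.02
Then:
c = 3.46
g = 4.05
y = 5.54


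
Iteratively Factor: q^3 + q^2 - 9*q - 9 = (q + 1)*(q^2 - 9) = (q - 3)*(q + 1)*(q + 3)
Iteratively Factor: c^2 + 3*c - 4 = (c - 1)*(c + 4)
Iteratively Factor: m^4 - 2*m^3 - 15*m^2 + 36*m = (m - 3)*(m^3 + m^2 - 12*m) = (m - 3)^2*(m^2 + 4*m) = (m - 3)^2*(m + 4)*(m)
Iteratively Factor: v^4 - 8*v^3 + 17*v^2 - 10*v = (v - 2)*(v^3 - 6*v^2 + 5*v) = v*(v - 2)*(v^2 - 6*v + 5) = v*(v - 2)*(v - 1)*(v - 5)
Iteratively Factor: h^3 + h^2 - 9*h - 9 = (h + 3)*(h^2 - 2*h - 3) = (h + 1)*(h + 3)*(h - 3)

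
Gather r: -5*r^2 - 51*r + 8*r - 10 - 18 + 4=-5*r^2 - 43*r - 24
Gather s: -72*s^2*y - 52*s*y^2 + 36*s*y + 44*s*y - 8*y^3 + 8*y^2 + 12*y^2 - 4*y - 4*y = -72*s^2*y + s*(-52*y^2 + 80*y) - 8*y^3 + 20*y^2 - 8*y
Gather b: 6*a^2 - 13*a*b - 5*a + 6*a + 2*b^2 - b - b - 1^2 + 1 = 6*a^2 + a + 2*b^2 + b*(-13*a - 2)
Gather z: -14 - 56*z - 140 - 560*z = -616*z - 154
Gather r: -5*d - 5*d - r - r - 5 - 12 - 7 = -10*d - 2*r - 24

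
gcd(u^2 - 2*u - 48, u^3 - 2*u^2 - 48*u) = u^2 - 2*u - 48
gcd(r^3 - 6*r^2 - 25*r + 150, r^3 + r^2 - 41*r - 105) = r + 5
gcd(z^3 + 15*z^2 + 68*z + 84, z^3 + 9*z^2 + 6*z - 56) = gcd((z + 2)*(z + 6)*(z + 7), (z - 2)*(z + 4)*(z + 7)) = z + 7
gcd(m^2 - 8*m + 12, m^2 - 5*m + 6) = m - 2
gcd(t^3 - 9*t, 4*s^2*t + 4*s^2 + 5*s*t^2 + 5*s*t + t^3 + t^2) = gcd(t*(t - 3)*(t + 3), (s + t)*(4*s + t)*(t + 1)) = 1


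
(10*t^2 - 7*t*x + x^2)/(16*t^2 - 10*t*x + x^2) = (-5*t + x)/(-8*t + x)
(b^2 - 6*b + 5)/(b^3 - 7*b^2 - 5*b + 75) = (b - 1)/(b^2 - 2*b - 15)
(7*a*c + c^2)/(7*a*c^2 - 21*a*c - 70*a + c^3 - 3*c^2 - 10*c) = c/(c^2 - 3*c - 10)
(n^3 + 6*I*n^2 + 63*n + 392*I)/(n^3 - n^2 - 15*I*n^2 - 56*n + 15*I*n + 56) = (n^2 + 14*I*n - 49)/(n^2 - n*(1 + 7*I) + 7*I)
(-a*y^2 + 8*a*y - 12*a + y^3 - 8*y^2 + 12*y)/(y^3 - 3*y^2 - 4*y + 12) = (-a*y + 6*a + y^2 - 6*y)/(y^2 - y - 6)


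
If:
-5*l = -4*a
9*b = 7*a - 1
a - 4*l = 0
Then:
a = 0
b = -1/9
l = 0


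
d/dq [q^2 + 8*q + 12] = 2*q + 8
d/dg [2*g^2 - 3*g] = 4*g - 3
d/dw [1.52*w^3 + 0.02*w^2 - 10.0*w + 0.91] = 4.56*w^2 + 0.04*w - 10.0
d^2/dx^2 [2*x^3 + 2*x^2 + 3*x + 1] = 12*x + 4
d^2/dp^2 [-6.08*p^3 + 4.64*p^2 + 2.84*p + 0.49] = 9.28 - 36.48*p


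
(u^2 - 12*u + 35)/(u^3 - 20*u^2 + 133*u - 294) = (u - 5)/(u^2 - 13*u + 42)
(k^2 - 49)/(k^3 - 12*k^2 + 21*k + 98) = (k + 7)/(k^2 - 5*k - 14)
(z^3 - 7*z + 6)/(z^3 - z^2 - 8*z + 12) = (z - 1)/(z - 2)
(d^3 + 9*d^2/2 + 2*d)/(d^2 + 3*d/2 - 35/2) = d*(2*d^2 + 9*d + 4)/(2*d^2 + 3*d - 35)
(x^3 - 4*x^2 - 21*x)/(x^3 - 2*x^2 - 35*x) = (x + 3)/(x + 5)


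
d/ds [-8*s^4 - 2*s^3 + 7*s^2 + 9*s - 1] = -32*s^3 - 6*s^2 + 14*s + 9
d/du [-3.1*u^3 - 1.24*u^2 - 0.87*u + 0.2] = -9.3*u^2 - 2.48*u - 0.87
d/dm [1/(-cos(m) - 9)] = -sin(m)/(cos(m) + 9)^2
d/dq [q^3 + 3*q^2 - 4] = 3*q*(q + 2)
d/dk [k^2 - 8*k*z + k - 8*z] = 2*k - 8*z + 1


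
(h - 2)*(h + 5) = h^2 + 3*h - 10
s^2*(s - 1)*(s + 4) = s^4 + 3*s^3 - 4*s^2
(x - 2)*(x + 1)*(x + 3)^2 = x^4 + 5*x^3 + x^2 - 21*x - 18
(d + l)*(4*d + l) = 4*d^2 + 5*d*l + l^2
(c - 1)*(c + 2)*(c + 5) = c^3 + 6*c^2 + 3*c - 10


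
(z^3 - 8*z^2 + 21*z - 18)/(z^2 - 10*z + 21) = (z^2 - 5*z + 6)/(z - 7)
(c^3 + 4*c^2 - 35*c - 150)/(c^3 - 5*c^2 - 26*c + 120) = (c + 5)/(c - 4)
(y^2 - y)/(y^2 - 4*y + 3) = y/(y - 3)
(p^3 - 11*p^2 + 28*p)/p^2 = p - 11 + 28/p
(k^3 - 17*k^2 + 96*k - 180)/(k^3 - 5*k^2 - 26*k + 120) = (k^2 - 11*k + 30)/(k^2 + k - 20)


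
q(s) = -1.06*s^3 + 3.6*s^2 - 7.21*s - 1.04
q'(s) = -3.18*s^2 + 7.2*s - 7.21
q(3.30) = -23.72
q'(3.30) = -18.08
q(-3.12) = 88.69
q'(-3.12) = -60.63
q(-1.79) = 29.48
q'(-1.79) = -30.29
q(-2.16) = 42.01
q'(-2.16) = -37.60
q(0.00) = -1.04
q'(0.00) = -7.21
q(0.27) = -2.75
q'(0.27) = -5.50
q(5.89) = -135.21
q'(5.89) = -75.12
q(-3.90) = 144.71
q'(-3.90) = -83.66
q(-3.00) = 81.61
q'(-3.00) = -57.43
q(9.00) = -547.07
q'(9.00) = -199.99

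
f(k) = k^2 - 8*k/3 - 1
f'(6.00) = 9.33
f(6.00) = 19.00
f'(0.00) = -2.67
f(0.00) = -1.00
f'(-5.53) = -13.73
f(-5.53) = 44.33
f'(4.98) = 7.29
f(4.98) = 10.52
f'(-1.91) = -6.49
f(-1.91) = 7.74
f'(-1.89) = -6.45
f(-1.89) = 7.61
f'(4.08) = 5.49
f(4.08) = 4.77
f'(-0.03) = -2.73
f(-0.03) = -0.92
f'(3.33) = 3.99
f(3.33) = 1.21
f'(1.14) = -0.39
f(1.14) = -2.74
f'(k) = 2*k - 8/3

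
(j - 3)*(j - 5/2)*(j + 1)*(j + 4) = j^4 - j^3/2 - 16*j^2 + 31*j/2 + 30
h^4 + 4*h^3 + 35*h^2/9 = h^2*(h + 5/3)*(h + 7/3)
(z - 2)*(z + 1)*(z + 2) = z^3 + z^2 - 4*z - 4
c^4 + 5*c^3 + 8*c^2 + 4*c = c*(c + 1)*(c + 2)^2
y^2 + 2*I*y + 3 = (y - I)*(y + 3*I)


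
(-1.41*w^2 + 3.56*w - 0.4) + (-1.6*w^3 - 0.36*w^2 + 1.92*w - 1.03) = -1.6*w^3 - 1.77*w^2 + 5.48*w - 1.43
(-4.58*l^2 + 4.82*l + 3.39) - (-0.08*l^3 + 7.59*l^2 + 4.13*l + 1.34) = 0.08*l^3 - 12.17*l^2 + 0.69*l + 2.05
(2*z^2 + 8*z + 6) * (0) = 0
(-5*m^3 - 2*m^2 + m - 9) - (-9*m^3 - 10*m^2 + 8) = 4*m^3 + 8*m^2 + m - 17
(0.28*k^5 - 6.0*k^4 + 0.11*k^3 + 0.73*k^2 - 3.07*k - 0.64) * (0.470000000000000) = 0.1316*k^5 - 2.82*k^4 + 0.0517*k^3 + 0.3431*k^2 - 1.4429*k - 0.3008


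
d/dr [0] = 0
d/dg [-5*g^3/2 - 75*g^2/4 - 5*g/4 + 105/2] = -15*g^2/2 - 75*g/2 - 5/4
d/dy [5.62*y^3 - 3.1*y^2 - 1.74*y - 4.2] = 16.86*y^2 - 6.2*y - 1.74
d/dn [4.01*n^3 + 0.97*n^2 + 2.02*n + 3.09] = 12.03*n^2 + 1.94*n + 2.02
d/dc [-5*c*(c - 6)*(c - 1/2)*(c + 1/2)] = -20*c^3 + 90*c^2 + 5*c/2 - 15/2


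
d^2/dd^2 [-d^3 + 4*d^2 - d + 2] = 8 - 6*d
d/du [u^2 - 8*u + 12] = 2*u - 8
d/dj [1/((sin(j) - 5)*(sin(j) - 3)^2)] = (13 - 3*sin(j))*cos(j)/((sin(j) - 5)^2*(sin(j) - 3)^3)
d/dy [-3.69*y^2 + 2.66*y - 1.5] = 2.66 - 7.38*y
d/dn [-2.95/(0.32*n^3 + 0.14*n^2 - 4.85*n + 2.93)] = (2.832*n^2 + 0.826*n - 14.3075)/(0.32*n^3 + 0.14*n^2 - 4.85*n + 2.93)^2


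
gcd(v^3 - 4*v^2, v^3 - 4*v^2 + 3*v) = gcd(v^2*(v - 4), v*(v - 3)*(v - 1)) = v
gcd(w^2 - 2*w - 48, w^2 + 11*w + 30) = w + 6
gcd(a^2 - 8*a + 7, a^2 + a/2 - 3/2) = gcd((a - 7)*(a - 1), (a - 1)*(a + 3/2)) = a - 1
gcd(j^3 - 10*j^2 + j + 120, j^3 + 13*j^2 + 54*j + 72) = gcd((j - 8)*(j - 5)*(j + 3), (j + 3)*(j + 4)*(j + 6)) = j + 3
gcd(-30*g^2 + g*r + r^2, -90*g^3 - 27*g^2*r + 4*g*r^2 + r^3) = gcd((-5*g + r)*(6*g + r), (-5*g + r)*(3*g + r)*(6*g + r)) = -30*g^2 + g*r + r^2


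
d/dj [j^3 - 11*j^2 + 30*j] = 3*j^2 - 22*j + 30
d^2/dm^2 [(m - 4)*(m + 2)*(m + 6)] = 6*m + 8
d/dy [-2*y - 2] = -2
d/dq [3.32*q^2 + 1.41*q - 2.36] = 6.64*q + 1.41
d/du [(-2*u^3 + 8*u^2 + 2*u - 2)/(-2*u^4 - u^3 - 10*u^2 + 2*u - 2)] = 2*u*(-2*u^5 + 16*u^4 + 20*u^3 - 10*u^2 + 21*u - 36)/(4*u^8 + 4*u^7 + 41*u^6 + 12*u^5 + 104*u^4 - 36*u^3 + 44*u^2 - 8*u + 4)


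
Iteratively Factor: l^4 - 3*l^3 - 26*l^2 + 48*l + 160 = (l - 4)*(l^3 + l^2 - 22*l - 40) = (l - 4)*(l + 2)*(l^2 - l - 20) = (l - 4)*(l + 2)*(l + 4)*(l - 5)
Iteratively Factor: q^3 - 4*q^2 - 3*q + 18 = (q - 3)*(q^2 - q - 6) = (q - 3)^2*(q + 2)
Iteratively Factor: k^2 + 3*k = (k)*(k + 3)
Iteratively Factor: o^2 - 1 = (o - 1)*(o + 1)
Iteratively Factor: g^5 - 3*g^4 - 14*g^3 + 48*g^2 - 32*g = (g)*(g^4 - 3*g^3 - 14*g^2 + 48*g - 32) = g*(g - 4)*(g^3 + g^2 - 10*g + 8) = g*(g - 4)*(g - 1)*(g^2 + 2*g - 8) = g*(g - 4)*(g - 1)*(g + 4)*(g - 2)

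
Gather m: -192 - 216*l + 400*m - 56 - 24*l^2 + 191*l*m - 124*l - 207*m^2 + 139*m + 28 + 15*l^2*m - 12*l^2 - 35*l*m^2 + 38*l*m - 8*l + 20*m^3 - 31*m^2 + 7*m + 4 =-36*l^2 - 348*l + 20*m^3 + m^2*(-35*l - 238) + m*(15*l^2 + 229*l + 546) - 216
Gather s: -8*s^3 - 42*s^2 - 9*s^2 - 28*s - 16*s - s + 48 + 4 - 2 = -8*s^3 - 51*s^2 - 45*s + 50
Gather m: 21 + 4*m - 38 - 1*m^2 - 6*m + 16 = -m^2 - 2*m - 1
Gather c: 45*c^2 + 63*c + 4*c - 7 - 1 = 45*c^2 + 67*c - 8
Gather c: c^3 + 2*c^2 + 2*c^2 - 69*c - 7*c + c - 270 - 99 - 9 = c^3 + 4*c^2 - 75*c - 378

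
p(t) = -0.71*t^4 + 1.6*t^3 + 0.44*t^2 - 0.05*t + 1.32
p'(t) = -2.84*t^3 + 4.8*t^2 + 0.88*t - 0.05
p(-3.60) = -186.70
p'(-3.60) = 191.49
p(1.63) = 4.32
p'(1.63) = 1.84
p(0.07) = 1.32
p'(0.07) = 0.03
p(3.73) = -47.15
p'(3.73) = -77.37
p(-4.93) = -598.87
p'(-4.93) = 452.57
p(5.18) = -275.93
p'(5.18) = -261.43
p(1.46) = 3.94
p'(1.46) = 2.63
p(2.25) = 3.46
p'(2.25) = -6.12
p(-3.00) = -95.28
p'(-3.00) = 117.19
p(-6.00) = -1248.30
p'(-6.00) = 780.91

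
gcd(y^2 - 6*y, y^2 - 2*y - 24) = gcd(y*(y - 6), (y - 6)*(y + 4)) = y - 6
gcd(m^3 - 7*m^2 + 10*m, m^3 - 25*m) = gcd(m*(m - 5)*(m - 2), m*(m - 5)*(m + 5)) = m^2 - 5*m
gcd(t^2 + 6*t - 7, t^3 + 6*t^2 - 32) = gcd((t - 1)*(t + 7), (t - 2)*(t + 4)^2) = 1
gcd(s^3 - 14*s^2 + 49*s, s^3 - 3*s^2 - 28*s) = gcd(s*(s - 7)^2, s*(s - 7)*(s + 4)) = s^2 - 7*s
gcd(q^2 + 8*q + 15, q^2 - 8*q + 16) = 1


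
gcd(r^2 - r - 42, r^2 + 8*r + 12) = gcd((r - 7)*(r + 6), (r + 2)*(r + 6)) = r + 6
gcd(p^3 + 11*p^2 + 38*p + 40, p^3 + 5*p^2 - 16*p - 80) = p^2 + 9*p + 20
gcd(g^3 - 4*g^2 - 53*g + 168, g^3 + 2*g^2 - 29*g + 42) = g^2 + 4*g - 21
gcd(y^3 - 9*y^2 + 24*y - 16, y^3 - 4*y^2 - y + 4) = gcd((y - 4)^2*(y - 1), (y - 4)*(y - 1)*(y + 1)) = y^2 - 5*y + 4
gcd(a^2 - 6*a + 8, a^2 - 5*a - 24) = 1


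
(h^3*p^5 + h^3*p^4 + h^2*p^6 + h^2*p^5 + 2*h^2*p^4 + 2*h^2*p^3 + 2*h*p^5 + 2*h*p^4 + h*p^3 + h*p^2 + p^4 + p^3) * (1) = h^3*p^5 + h^3*p^4 + h^2*p^6 + h^2*p^5 + 2*h^2*p^4 + 2*h^2*p^3 + 2*h*p^5 + 2*h*p^4 + h*p^3 + h*p^2 + p^4 + p^3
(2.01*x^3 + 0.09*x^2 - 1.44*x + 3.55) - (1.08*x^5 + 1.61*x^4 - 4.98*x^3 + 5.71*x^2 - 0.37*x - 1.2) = -1.08*x^5 - 1.61*x^4 + 6.99*x^3 - 5.62*x^2 - 1.07*x + 4.75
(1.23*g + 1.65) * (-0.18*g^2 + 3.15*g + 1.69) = -0.2214*g^3 + 3.5775*g^2 + 7.2762*g + 2.7885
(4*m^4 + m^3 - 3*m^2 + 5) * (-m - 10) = -4*m^5 - 41*m^4 - 7*m^3 + 30*m^2 - 5*m - 50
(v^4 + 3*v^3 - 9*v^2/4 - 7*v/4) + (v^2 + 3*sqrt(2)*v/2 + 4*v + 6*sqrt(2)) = v^4 + 3*v^3 - 5*v^2/4 + 3*sqrt(2)*v/2 + 9*v/4 + 6*sqrt(2)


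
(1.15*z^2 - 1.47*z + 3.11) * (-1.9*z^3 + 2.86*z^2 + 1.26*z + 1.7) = -2.185*z^5 + 6.082*z^4 - 8.6642*z^3 + 8.9974*z^2 + 1.4196*z + 5.287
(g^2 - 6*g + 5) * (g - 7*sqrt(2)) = g^3 - 7*sqrt(2)*g^2 - 6*g^2 + 5*g + 42*sqrt(2)*g - 35*sqrt(2)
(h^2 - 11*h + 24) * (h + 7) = h^3 - 4*h^2 - 53*h + 168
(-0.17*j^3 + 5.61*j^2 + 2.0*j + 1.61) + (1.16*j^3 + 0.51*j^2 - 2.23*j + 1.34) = 0.99*j^3 + 6.12*j^2 - 0.23*j + 2.95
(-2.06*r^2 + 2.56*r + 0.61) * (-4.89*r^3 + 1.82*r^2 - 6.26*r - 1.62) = 10.0734*r^5 - 16.2676*r^4 + 14.5719*r^3 - 11.5782*r^2 - 7.9658*r - 0.9882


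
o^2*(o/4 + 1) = o^3/4 + o^2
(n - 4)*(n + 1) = n^2 - 3*n - 4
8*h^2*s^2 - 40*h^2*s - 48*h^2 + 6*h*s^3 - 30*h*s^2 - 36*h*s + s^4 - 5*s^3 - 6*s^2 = (2*h + s)*(4*h + s)*(s - 6)*(s + 1)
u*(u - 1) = u^2 - u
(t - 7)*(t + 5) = t^2 - 2*t - 35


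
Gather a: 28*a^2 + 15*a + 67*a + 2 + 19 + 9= 28*a^2 + 82*a + 30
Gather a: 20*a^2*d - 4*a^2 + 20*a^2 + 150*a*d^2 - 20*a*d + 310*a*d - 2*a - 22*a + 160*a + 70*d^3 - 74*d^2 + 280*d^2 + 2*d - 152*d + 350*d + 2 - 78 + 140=a^2*(20*d + 16) + a*(150*d^2 + 290*d + 136) + 70*d^3 + 206*d^2 + 200*d + 64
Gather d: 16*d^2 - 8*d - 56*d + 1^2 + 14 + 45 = 16*d^2 - 64*d + 60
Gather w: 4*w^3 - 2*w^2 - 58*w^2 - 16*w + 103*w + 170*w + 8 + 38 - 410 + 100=4*w^3 - 60*w^2 + 257*w - 264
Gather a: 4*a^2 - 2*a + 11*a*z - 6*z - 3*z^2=4*a^2 + a*(11*z - 2) - 3*z^2 - 6*z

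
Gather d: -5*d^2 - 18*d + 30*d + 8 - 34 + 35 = -5*d^2 + 12*d + 9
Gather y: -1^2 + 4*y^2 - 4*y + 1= 4*y^2 - 4*y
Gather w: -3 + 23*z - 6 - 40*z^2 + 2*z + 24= -40*z^2 + 25*z + 15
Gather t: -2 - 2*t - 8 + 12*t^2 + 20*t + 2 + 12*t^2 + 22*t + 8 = 24*t^2 + 40*t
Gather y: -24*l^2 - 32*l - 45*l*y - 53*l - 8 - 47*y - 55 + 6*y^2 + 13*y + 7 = -24*l^2 - 85*l + 6*y^2 + y*(-45*l - 34) - 56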